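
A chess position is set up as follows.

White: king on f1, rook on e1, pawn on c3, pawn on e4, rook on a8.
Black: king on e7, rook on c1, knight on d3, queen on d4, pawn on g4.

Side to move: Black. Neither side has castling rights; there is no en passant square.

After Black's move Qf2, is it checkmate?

yes

After Qf2: white king on f1; in check: yes, from the black queen on f2.
King squares — e1: own rook; g1: attacked by Qf2; e2: attacked by Qf2; f2: attacked by Nd3; g2: attacked by Qf2.
White has no legal moves → checkmate.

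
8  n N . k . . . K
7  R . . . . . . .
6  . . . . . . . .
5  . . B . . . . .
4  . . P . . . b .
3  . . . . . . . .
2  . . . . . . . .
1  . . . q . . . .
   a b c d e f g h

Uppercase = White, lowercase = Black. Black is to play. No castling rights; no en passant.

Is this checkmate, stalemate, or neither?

neither

Black to move; black king on d8.
In check: no.
Legal moves for Black include: Ke8, Kc8, Nc7, Nb6, Bc8, Bd7, Be6, Bh5, Bf5, Bh3, Bf3, Be2, Qd7, Qd6, Qd5, Qd4+, Qa4, Qf3, ... (list truncated; more exist).
Black has legal moves and is not in check → neither.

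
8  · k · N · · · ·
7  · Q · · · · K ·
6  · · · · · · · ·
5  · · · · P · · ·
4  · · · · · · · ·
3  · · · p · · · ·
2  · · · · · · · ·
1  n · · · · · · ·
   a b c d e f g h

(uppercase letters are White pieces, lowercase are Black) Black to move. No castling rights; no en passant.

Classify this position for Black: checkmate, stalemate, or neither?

Black to move; black king on b8.
In check: yes, from the white queen on b7.
King squares — a7: attacked by Qb7; b7: attacked by Nd8; c7: attacked by Qb7; a8: attacked by Qb7; c8: attacked by Qb7.
Legal moves for Black: none.
In check with no legal moves → checkmate.

checkmate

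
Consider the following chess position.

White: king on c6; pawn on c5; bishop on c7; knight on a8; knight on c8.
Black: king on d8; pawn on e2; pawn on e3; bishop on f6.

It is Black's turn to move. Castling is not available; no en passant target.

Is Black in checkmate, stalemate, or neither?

neither

Black to move; black king on d8.
In check: yes, from the white bishop on c7.
King squares — c7: attacked by Kc6; d7: attacked by Kc6; e7: attacked by Nc8; c8: available; e8: available.
Legal moves for Black: Ke8, Kxc8.
Black is in check but has 2 legal moves → neither.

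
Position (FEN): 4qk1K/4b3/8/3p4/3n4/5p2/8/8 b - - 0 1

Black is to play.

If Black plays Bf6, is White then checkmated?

no

After Bf6: white king on h8; in check: yes, from the black bishop on f6.
White has 1 legal reply: Kh7.
In check but a legal move exists → not checkmate.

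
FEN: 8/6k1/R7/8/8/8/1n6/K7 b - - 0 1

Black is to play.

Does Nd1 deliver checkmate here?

no

After Nd1: white king on a1; in check: no.
White is not in check, so this cannot be checkmate.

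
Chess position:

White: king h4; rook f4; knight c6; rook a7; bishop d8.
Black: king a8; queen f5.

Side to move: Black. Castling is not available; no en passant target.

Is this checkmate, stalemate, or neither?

checkmate

Black to move; black king on a8.
In check: yes, from the white rook on a7.
King squares — a7: attacked by Nc6; b7: attacked by Ra7; b8: attacked by Nc6.
Legal moves for Black: none.
In check with no legal moves → checkmate.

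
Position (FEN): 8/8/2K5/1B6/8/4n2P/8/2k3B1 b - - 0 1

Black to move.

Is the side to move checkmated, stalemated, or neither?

neither

Black to move; black king on c1.
In check: no.
Legal moves for Black: Nf5, Nd5, Ng4, Nc4, Ng2, Nc2, Nf1, Nd1, Kd2, Kc2, Kb2, Kd1, Kb1.
Black has 13 legal moves and is not in check → neither.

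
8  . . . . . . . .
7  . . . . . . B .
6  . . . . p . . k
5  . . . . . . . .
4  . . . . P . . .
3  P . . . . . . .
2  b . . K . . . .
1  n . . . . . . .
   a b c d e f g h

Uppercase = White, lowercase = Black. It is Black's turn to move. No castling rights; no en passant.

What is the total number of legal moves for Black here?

Black to move; king on h6.
In check: yes, from the white bishop on g7.
Legal moves: Kh7, Kxg7, Kg6, Kh5, Kg5.
Count: 5.

5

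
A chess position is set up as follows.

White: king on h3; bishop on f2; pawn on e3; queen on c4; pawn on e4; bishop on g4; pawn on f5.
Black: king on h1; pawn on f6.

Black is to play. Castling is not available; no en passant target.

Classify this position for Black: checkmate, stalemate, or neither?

stalemate

Black to move; black king on h1.
In check: no.
King squares — g1: attacked by Bf2; g2: attacked by Kh3; h2: attacked by Kh3.
Legal moves for Black: none.
Not in check and no legal moves → stalemate.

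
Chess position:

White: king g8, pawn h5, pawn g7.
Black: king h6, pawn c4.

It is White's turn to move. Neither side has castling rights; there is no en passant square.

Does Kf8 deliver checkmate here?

After Kf8: black king on h6; in check: no.
Black is not in check, so this cannot be checkmate.

no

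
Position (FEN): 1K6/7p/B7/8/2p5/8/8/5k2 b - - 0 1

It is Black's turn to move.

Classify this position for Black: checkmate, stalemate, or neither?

neither

Black to move; black king on f1.
In check: no.
Legal moves for Black: Kg2, Kf2, Ke2, Kg1, Ke1, h6, h5.
Black has 7 legal moves and is not in check → neither.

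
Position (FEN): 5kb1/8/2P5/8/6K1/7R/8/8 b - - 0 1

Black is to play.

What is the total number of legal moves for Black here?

Black to move; king on f8.
In check: no.
Legal moves: Bh7, Bf7, Be6+, Bd5, Bc4, Bb3, Ba2, Ke8, Kg7, Kf7, Ke7.
Count: 11.

11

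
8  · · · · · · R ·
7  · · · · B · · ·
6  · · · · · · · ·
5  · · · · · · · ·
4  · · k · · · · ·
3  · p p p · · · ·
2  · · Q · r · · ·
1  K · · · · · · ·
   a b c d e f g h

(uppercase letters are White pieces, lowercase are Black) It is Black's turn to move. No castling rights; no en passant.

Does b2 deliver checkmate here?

After b2: white king on a1; in check: yes, from the black pawn on b2.
White has 3 legal replies: Ka2, Kb1, Qxb2.
In check but a legal move exists → not checkmate.

no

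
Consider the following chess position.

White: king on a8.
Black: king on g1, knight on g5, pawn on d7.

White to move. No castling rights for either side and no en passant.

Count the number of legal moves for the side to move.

White to move; king on a8.
In check: no.
Legal moves: Kb8, Kb7, Ka7.
Count: 3.

3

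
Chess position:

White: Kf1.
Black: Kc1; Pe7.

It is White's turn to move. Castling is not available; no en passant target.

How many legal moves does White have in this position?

White to move; king on f1.
In check: no.
Legal moves: Kg2, Kf2, Ke2, Kg1, Ke1.
Count: 5.

5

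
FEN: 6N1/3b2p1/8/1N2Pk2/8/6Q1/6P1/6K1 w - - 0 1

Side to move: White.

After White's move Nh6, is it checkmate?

no

After Nh6: black king on f5; in check: yes, from the white knight on h6.
Black has 3 legal replies: Ke6, Ke4, gxh6.
In check but a legal move exists → not checkmate.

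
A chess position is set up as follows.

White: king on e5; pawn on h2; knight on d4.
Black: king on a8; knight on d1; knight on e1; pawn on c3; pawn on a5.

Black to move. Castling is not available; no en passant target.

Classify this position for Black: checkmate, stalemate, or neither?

neither

Black to move; black king on a8.
In check: no.
Legal moves for Black: Kb8, Kb7, Ka7, Nf3+, Nd3+, Ng2, Nc2, Ne3, Nf2, Nb2, a4, c2.
Black has 12 legal moves and is not in check → neither.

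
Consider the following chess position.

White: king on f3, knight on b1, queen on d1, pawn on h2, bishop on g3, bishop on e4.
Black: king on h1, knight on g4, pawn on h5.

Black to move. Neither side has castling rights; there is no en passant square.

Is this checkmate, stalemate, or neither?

checkmate

Black to move; black king on h1.
In check: yes, from the white queen on d1.
King squares — g1: attacked by Qd1; g2: attacked by Kf3; h2: attacked by Bg3.
Legal moves for Black: none.
In check with no legal moves → checkmate.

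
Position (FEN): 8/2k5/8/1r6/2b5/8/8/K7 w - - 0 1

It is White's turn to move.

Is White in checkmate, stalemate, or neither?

White to move; white king on a1.
In check: no.
King squares — b1: attacked by Rb5; a2: attacked by Bc4; b2: attacked by Rb5.
Legal moves for White: none.
Not in check and no legal moves → stalemate.

stalemate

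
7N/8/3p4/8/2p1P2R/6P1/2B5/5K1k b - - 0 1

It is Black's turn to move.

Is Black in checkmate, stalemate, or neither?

checkmate

Black to move; black king on h1.
In check: yes, from the white rook on h4.
King squares — g1: attacked by Kf1; g2: attacked by Kf1; h2: attacked by Rh4.
Legal moves for Black: none.
In check with no legal moves → checkmate.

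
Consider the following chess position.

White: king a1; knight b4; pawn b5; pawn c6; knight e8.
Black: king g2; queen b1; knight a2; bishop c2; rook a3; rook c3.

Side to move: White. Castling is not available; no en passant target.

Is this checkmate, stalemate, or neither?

checkmate

White to move; white king on a1.
In check: yes, from the black queen on b1.
King squares — b1: attacked by Bc2; a2: attacked by Qb1; b2: attacked by Qb1.
Legal moves for White: none.
In check with no legal moves → checkmate.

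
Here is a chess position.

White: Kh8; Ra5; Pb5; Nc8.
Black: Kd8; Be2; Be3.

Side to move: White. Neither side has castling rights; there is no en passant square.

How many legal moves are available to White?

15

White to move; king on h8.
In check: no.
Legal moves: Kg8, Kh7, Kg7, Ne7, Na7, Nd6, Nb6, Ra8, Ra7, Ra6, Ra4, Ra3, Ra2, Ra1, b6.
Count: 15.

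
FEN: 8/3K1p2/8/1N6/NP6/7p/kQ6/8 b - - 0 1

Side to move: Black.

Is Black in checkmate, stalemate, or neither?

Black to move; black king on a2.
In check: yes, from the white queen on b2.
King squares — a1: attacked by Qb2; b1: attacked by Qb2; b2: attacked by Na4; a3: attacked by Qb2; b3: attacked by Qb2.
Legal moves for Black: none.
In check with no legal moves → checkmate.

checkmate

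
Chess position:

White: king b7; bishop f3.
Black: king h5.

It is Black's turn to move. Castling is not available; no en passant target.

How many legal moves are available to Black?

4

Black to move; king on h5.
In check: yes, from the white bishop on f3.
Legal moves: Kh6, Kg6, Kg5, Kh4.
Count: 4.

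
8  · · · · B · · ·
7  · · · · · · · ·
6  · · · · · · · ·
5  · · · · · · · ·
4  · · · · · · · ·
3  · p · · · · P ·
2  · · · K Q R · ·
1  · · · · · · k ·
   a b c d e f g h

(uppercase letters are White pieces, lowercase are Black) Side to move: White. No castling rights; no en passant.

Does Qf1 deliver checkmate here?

After Qf1: black king on g1; in check: yes, from the white queen on f1.
King squares — f1: attacked by Rf2; h1: attacked by Qf1; f2: attacked by Qf1; g2: attacked by Qf1; h2: attacked by Rf2.
Black has no legal moves → checkmate.

yes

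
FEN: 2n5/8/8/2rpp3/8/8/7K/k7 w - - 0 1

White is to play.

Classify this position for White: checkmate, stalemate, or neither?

White to move; white king on h2.
In check: no.
Legal moves for White: Kh3, Kg3, Kg2, Kh1, Kg1.
White has 5 legal moves and is not in check → neither.

neither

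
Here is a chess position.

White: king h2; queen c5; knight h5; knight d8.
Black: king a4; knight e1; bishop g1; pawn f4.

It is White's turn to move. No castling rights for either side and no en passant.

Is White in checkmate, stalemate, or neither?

neither

White to move; white king on h2.
In check: yes, from the black bishop on g1.
Legal moves for White: Kh3, Kh1, Kxg1, Qxg1.
White is in check but has 4 legal moves → neither.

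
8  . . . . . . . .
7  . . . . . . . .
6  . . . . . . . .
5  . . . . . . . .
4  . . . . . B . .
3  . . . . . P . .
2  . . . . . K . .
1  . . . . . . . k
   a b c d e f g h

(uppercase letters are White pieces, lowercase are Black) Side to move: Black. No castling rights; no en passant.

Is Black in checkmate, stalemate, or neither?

Black to move; black king on h1.
In check: no.
King squares — g1: attacked by Kf2; g2: attacked by Kf2; h2: attacked by Bf4.
Legal moves for Black: none.
Not in check and no legal moves → stalemate.

stalemate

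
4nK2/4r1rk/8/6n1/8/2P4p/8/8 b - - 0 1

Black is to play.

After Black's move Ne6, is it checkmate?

yes

After Ne6: white king on f8; in check: yes, from the black knight on e6.
King squares — e7: attacked by Rg7; f7: attacked by Re7; g7: attacked by Ne6; e8: attacked by Re7; g8: attacked by Rg7.
White has no legal moves → checkmate.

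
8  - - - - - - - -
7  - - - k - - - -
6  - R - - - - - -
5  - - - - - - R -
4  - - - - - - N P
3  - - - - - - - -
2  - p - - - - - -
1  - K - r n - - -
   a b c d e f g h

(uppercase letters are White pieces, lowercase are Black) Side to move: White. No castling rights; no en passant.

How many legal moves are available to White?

White to move; king on b1.
In check: yes, from the black rook on d1.
Legal moves: Kxb2, Ka2.
Count: 2.

2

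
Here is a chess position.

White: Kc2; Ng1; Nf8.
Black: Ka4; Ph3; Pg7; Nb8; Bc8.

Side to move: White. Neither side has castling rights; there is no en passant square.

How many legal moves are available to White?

White to move; king on c2.
In check: no.
Legal moves: Nh7, Nd7, Ng6, Ne6, Kd3, Kc3, Kd2, Kb2, Kd1, Kc1, Kb1, Nxh3, Nf3, Ne2.
Count: 14.

14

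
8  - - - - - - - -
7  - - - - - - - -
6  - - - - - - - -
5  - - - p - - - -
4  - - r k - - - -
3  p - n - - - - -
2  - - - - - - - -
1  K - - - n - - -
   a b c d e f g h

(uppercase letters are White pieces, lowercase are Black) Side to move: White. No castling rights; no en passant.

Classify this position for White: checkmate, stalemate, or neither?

White to move; white king on a1.
In check: no.
King squares — b1: attacked by Nc3; a2: attacked by Nc3; b2: attacked by Pa3.
Legal moves for White: none.
Not in check and no legal moves → stalemate.

stalemate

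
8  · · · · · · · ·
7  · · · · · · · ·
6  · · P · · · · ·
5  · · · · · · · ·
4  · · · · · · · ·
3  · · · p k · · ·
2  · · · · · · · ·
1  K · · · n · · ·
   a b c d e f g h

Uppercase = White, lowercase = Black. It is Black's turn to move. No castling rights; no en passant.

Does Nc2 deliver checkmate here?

After Nc2: white king on a1; in check: yes, from the black knight on c2.
White has 3 legal replies: Kb2, Ka2, Kb1.
In check but a legal move exists → not checkmate.

no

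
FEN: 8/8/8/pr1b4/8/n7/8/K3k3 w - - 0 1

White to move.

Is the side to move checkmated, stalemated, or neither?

White to move; white king on a1.
In check: no.
King squares — b1: attacked by Na3; a2: attacked by Bd5; b2: attacked by Rb5.
Legal moves for White: none.
Not in check and no legal moves → stalemate.

stalemate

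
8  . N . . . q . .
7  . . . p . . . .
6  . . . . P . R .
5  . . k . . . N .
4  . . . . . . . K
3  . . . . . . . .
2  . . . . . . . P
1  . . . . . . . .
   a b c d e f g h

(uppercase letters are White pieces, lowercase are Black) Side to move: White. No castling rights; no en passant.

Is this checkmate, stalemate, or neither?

neither

White to move; white king on h4.
In check: no.
Legal moves for White include: Nxd7+, Nc6, Na6+, Rg8, Rg7, Rh6, Rf6, Nh7, Nf7, Ne4+, Nh3, Nf3, Kh5, Kg4, Kh3, Kg3, exd7, e7, ... (list truncated; more exist).
White has legal moves and is not in check → neither.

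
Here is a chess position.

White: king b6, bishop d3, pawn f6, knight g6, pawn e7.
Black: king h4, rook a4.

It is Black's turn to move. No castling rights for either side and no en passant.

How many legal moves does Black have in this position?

Black to move; king on h4.
In check: yes, from the white knight on g6.
Legal moves: Kh5, Kg5, Kg4, Kh3, Kg3.
Count: 5.

5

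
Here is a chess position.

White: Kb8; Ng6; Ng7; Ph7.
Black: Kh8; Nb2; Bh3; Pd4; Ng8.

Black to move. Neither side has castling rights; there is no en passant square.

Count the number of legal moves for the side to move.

Black to move; king on h8.
In check: yes, from the white knight on g6.
Legal moves: Kxh7, Kxg7.
Count: 2.

2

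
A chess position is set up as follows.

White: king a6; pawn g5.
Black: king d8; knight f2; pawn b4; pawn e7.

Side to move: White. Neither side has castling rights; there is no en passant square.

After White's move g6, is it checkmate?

no

After g6: black king on d8; in check: no.
Black is not in check, so this cannot be checkmate.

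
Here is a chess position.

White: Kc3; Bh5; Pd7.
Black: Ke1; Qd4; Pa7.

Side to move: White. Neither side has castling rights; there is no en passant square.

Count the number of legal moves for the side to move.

3

White to move; king on c3.
In check: yes, from the black queen on d4.
Legal moves: Kxd4, Kb3, Kc2.
Count: 3.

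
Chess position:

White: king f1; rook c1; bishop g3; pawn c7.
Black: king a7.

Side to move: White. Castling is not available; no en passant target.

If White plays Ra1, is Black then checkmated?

no

After Ra1: black king on a7; in check: yes, from the white rook on a1.
Black has 2 legal replies: Kb7, Kb6.
In check but a legal move exists → not checkmate.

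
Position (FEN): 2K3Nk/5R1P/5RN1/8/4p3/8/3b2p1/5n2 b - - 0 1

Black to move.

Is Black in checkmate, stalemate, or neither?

checkmate

Black to move; black king on h8.
In check: yes, from the white knight on g6.
King squares — g7: attacked by Rf7; h7: attacked by Rf7; g8: attacked by Ph7.
Legal moves for Black: none.
In check with no legal moves → checkmate.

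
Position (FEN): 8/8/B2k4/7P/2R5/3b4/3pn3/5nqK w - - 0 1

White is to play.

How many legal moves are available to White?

White to move; king on h1.
In check: yes, from the black queen on g1.
Legal moves: none.
Count: 0.

0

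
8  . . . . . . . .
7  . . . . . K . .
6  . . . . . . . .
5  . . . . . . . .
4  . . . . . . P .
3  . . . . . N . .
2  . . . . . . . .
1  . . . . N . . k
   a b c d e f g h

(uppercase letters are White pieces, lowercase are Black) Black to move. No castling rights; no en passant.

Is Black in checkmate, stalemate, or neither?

Black to move; black king on h1.
In check: no.
King squares — g1: attacked by Nf3; g2: attacked by Ne1; h2: attacked by Nf3.
Legal moves for Black: none.
Not in check and no legal moves → stalemate.

stalemate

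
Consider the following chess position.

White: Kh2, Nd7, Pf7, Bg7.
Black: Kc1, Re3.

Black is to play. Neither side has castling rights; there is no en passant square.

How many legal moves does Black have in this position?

Black to move; king on c1.
In check: no.
Legal moves: Re8, Re7, Re6, Re5, Re4, Rh3+, Rg3, Rf3, Rd3, Rc3, Rb3, Ra3, Re2+, Re1, Kd2, Kc2, Kd1, Kb1.
Count: 18.

18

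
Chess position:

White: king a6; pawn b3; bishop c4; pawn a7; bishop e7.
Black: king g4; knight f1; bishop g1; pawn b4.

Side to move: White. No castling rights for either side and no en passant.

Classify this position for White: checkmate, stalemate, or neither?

White to move; white king on a6.
In check: no.
Legal moves for White include: Bf8, Bd8, Bf6, Bd6, Bg5, Bc5, Bh4, Bxb4, Kb7, Kb5, Ka5, Bg8, Bf7, Be6+, Bd5, Bb5, Bd3, Be2+, ... (list truncated; more exist).
White has legal moves and is not in check → neither.

neither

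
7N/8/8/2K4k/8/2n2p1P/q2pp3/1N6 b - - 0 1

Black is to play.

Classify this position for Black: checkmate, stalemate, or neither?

Black to move; black king on h5.
In check: no.
Legal moves for Black include: Kh6, Kg5, Kh4, Nd5, Nb5, Ne4+, Na4+, Nd1, Nxb1, Qg8, Qa8, Qf7, Qa7+, Qe6, Qa6, Qd5+, Qa5+, Qc4+, ... (list truncated; more exist).
Black has legal moves and is not in check → neither.

neither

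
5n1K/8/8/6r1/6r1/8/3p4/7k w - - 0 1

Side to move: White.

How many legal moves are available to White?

White to move; king on h8.
In check: no.
Legal moves: none.
Count: 0.

0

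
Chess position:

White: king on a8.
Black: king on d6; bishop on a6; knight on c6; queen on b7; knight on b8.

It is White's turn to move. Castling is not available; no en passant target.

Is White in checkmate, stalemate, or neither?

White to move; white king on a8.
In check: yes, from the black queen on b7.
King squares — a7: attacked by Nc6; b7: attacked by Ba6; b8: attacked by Nc6.
Legal moves for White: none.
In check with no legal moves → checkmate.

checkmate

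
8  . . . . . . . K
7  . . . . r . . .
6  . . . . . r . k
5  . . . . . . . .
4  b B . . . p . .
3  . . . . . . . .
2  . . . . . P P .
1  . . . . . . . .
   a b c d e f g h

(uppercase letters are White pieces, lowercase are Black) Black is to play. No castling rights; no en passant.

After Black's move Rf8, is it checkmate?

yes

After Rf8: white king on h8; in check: yes, from the black rook on f8.
King squares — g7: attacked by Kh6; h7: attacked by Kh6; g8: attacked by Rf8.
White has no legal moves → checkmate.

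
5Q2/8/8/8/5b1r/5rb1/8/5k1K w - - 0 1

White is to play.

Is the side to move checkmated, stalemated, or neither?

White to move; white king on h1.
In check: yes, from the black rook on h4.
King squares — g1: attacked by Kf1; g2: attacked by Kf1; h2: attacked by Bg3.
Legal moves for White: none.
In check with no legal moves → checkmate.

checkmate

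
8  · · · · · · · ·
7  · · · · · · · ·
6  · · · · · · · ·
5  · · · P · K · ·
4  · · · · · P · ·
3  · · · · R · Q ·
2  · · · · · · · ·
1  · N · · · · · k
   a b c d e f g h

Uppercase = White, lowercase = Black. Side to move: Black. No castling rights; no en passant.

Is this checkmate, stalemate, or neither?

stalemate

Black to move; black king on h1.
In check: no.
King squares — g1: attacked by Qg3; g2: attacked by Qg3; h2: attacked by Qg3.
Legal moves for Black: none.
Not in check and no legal moves → stalemate.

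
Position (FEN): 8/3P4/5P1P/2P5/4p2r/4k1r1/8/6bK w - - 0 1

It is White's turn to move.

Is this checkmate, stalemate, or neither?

White to move; white king on h1.
In check: yes, from the black rook on h4.
King squares — g1: attacked by Rg3; g2: attacked by Rg3; h2: attacked by Bg1.
Legal moves for White: none.
In check with no legal moves → checkmate.

checkmate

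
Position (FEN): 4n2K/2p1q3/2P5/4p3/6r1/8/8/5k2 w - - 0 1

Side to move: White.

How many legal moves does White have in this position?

0

White to move; king on h8.
In check: no.
Legal moves: none.
Count: 0.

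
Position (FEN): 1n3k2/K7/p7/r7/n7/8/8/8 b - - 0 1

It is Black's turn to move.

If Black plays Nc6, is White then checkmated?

no

After Nc6: white king on a7; in check: yes, from the black knight on c6.
White has 2 legal replies: Ka8, Kb7.
In check but a legal move exists → not checkmate.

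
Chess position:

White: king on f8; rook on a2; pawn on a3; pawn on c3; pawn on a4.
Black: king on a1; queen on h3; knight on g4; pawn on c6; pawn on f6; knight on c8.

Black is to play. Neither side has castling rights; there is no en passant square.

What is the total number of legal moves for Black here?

Black to move; king on a1.
In check: yes, from the white rook on a2.
Legal moves: Kxa2, Kb1.
Count: 2.

2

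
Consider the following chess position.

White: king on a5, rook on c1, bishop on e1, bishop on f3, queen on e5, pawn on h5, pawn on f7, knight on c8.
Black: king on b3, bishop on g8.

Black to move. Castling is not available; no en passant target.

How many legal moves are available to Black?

4

Black to move; king on b3.
In check: no.
Legal moves: Bh7, Bxf7, Ka3, Ka2.
Count: 4.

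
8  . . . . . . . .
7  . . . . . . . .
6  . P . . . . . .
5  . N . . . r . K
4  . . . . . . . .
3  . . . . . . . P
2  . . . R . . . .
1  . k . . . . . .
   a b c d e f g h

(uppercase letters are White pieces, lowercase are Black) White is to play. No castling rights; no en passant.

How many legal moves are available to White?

4

White to move; king on h5.
In check: yes, from the black rook on f5.
Legal moves: Kh6, Kg6, Kh4, Kg4.
Count: 4.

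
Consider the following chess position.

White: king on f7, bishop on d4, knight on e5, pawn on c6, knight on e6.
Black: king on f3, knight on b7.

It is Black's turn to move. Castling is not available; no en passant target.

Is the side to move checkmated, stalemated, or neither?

neither

Black to move; black king on f3.
In check: yes, from the white knight on e5.
King squares — e2: available; f2: attacked by Bd4; g2: available; e3: attacked by Bd4; g3: available; e4: available; f4: attacked by Ne6; g4: attacked by Ne5.
Legal moves for Black: Ke4, Kg3, Kg2, Ke2.
Black is in check but has 4 legal moves → neither.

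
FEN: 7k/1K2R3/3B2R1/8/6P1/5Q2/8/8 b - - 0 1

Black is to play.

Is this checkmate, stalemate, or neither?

stalemate

Black to move; black king on h8.
In check: no.
King squares — g7: attacked by Rg6; h7: attacked by Re7; g8: attacked by Rg6.
Legal moves for Black: none.
Not in check and no legal moves → stalemate.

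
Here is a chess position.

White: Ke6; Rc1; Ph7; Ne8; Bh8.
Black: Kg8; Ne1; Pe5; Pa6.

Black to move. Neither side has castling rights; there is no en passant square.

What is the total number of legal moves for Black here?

3

Black to move; king on g8.
In check: yes, from the white pawn on h7.
Legal moves: Kxh8, Kf8, Kxh7.
Count: 3.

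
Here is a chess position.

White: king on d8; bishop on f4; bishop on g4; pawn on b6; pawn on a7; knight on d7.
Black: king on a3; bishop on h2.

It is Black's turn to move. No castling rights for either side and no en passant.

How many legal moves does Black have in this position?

Black to move; king on a3.
In check: no.
Legal moves: Kb4, Ka4, Kb3, Kb2, Ka2, Bxf4, Bg3, Bg1.
Count: 8.

8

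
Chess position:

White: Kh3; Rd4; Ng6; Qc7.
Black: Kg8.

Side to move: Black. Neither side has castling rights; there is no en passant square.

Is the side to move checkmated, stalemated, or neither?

Black to move; black king on g8.
In check: no.
King squares — f7: attacked by Qc7; g7: attacked by Qc7; h7: attacked by Qc7; f8: attacked by Ng6; h8: attacked by Ng6.
Legal moves for Black: none.
Not in check and no legal moves → stalemate.

stalemate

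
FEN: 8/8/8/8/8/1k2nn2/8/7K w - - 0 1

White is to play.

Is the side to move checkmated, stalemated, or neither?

White to move; white king on h1.
In check: no.
King squares — g1: attacked by Nf3; g2: attacked by Ne3; h2: attacked by Nf3.
Legal moves for White: none.
Not in check and no legal moves → stalemate.

stalemate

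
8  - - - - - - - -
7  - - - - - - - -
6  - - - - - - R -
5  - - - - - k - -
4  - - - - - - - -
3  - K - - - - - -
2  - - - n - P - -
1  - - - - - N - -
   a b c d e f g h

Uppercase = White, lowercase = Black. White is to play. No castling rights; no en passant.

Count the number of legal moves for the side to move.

White to move; king on b3.
In check: yes, from the black knight on d2.
Legal moves: Kb4, Ka4, Kc3, Ka3, Kc2, Kb2, Ka2, Nxd2.
Count: 8.

8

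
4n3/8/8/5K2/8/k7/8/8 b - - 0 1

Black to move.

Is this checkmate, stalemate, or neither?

neither

Black to move; black king on a3.
In check: no.
Legal moves for Black: Ng7+, Nc7, Nf6, Nd6+, Kb4, Ka4, Kb3, Kb2, Ka2.
Black has 9 legal moves and is not in check → neither.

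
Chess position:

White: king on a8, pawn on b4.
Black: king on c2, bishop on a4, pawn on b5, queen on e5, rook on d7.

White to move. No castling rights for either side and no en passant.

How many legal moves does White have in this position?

0

White to move; king on a8.
In check: no.
Legal moves: none.
Count: 0.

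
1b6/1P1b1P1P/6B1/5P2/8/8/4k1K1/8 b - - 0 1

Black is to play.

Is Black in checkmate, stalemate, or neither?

neither

Black to move; black king on e2.
In check: no.
Legal moves for Black include: Bc7, Ba7, Bd6, Be5, Bf4, Bg3, Bh2, Be8, Bc8, Be6, Bc6+, Bxf5, Bb5, Ba4, Ke3, Kd3, Kd2, Ke1, ... (list truncated; more exist).
Black has legal moves and is not in check → neither.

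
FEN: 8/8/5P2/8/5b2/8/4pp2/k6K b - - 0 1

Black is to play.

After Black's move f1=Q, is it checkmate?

yes

After f1=Q: white king on h1; in check: yes, from the black queen on f1.
King squares — g1: attacked by Qf1; g2: attacked by Qf1; h2: attacked by Bf4.
White has no legal moves → checkmate.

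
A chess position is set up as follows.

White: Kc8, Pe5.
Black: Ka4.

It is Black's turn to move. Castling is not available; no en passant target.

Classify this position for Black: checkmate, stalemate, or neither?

Black to move; black king on a4.
In check: no.
Legal moves for Black: Kb5, Ka5, Kb4, Kb3, Ka3.
Black has 5 legal moves and is not in check → neither.

neither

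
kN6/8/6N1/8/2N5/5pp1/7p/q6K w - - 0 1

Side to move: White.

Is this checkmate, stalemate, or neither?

checkmate

White to move; white king on h1.
In check: yes, from the black queen on a1.
King squares — g1: attacked by Qa1; g2: attacked by Pf3; h2: attacked by Pg3.
Legal moves for White: none.
In check with no legal moves → checkmate.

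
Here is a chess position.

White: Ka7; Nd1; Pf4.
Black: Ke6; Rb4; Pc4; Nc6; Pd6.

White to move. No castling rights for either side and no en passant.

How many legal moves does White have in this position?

2

White to move; king on a7.
In check: yes, from the black knight on c6.
Legal moves: Ka8, Ka6.
Count: 2.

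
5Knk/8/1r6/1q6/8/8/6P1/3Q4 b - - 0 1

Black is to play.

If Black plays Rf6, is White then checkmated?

yes

After Rf6: white king on f8; in check: yes, from the black rook on f6.
King squares — e7: attacked by Ng8; f7: attacked by Rf6; g7: attacked by Kh8; e8: attacked by Qb5; g8: attacked by Kh8.
White has no legal moves → checkmate.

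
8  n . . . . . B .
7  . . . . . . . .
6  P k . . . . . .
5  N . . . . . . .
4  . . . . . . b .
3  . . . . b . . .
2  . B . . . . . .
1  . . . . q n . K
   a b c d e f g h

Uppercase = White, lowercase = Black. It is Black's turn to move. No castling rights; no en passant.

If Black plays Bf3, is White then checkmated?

After Bf3: white king on h1; in check: yes, from the black bishop on f3.
King squares — g1: attacked by Be3; g2: attacked by Bf3; h2: attacked by Nf1.
White has no legal moves → checkmate.

yes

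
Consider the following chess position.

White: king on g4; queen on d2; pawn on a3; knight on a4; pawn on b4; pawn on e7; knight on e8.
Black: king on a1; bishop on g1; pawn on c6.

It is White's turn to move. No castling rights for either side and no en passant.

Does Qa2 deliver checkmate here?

After Qa2: black king on a1; in check: yes, from the white queen on a2.
Black has 1 legal reply: Kxa2.
In check but a legal move exists → not checkmate.

no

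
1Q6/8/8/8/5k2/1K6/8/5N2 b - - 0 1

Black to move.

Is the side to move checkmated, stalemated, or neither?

Black to move; black king on f4.
In check: yes, from the white queen on b8.
Legal moves for Black: Kg5, Kf5, Kg4, Ke4, Kf3.
Black is in check but has 5 legal moves → neither.

neither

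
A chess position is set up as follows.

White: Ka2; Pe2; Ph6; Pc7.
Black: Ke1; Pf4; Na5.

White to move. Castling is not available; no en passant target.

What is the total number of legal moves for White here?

11

White to move; king on a2.
In check: no.
Legal moves: Ka3, Kb2, Kb1, Ka1, c8=Q, c8=R, c8=B, c8=N, h7, e3, e4.
Count: 11.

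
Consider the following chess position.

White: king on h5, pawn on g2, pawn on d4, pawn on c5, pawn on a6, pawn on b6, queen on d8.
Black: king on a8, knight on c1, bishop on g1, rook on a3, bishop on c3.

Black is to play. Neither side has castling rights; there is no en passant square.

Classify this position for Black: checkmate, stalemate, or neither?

checkmate

Black to move; black king on a8.
In check: yes, from the white queen on d8.
King squares — a7: attacked by Pb6; b7: attacked by Pa6; b8: attacked by Qd8.
Legal moves for Black: none.
In check with no legal moves → checkmate.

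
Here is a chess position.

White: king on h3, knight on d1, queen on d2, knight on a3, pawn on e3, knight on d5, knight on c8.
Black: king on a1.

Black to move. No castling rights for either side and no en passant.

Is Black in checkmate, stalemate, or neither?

Black to move; black king on a1.
In check: no.
King squares — b1: attacked by Na3; a2: attacked by Qd2; b2: attacked by Nd1.
Legal moves for Black: none.
Not in check and no legal moves → stalemate.

stalemate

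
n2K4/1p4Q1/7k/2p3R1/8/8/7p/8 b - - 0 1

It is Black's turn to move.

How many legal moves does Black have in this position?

Black to move; king on h6.
In check: yes, from the white queen on g7.
Legal moves: none.
Count: 0.

0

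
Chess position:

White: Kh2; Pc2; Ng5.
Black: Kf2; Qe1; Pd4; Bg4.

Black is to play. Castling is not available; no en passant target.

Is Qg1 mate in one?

After Qg1: white king on h2; in check: yes, from the black queen on g1.
King squares — g1: attacked by Kf2; h1: attacked by Qg1; g2: attacked by Qg1; g3: attacked by Qg1; h3: attacked by Bg4.
White has no legal moves → checkmate.

yes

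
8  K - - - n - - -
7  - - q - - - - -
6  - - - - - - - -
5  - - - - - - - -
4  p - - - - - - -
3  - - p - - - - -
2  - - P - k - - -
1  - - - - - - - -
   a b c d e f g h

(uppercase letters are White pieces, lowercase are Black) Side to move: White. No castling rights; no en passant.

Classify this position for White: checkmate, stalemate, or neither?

stalemate

White to move; white king on a8.
In check: no.
King squares — a7: attacked by Qc7; b7: attacked by Qc7; b8: attacked by Qc7.
Legal moves for White: none.
Not in check and no legal moves → stalemate.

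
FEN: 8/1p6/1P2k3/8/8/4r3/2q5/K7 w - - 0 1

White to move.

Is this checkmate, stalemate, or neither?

White to move; white king on a1.
In check: no.
King squares — b1: attacked by Qc2; a2: attacked by Qc2; b2: attacked by Qc2.
Legal moves for White: none.
Not in check and no legal moves → stalemate.

stalemate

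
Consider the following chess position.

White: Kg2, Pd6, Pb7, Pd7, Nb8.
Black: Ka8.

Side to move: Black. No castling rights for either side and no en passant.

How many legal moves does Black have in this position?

3

Black to move; king on a8.
In check: yes, from the white pawn on b7.
Legal moves: Kxb8, Kxb7, Ka7.
Count: 3.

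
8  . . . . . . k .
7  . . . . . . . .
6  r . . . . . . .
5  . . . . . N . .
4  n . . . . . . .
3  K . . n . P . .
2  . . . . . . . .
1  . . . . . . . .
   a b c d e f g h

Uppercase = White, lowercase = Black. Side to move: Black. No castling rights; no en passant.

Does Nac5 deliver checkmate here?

After Nac5: white king on a3; in check: yes, from the black rook on a6.
King squares — a2: attacked by Ra6; b2: attacked by Nd3; b3: attacked by Nc5; a4: attacked by Nc5; b4: attacked by Nd3.
White has no legal moves → checkmate.

yes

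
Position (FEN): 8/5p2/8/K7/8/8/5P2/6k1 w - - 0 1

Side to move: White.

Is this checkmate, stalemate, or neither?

White to move; white king on a5.
In check: no.
Legal moves for White: Kb6, Ka6, Kb5, Kb4, Ka4, f3, f4.
White has 7 legal moves and is not in check → neither.

neither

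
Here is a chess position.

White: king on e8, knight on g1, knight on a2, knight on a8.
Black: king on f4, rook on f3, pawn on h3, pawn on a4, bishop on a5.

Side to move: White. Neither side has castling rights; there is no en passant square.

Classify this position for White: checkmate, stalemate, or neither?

White to move; white king on e8.
In check: no.
Legal moves for White: Kf8, Kf7, Ke7, Kd7, Nc7, Nb6, Nb4, Nc3, Nc1, Nxh3+, Nxf3, Ne2+.
White has 12 legal moves and is not in check → neither.

neither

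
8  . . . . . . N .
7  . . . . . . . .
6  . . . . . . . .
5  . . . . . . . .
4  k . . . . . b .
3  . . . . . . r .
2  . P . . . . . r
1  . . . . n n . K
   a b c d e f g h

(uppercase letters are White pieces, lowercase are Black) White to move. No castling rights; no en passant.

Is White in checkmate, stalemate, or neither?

White to move; white king on h1.
In check: yes, from the black rook on h2.
King squares — g1: attacked by Rg3; g2: attacked by Ne1; h2: attacked by Nf1.
Legal moves for White: none.
In check with no legal moves → checkmate.

checkmate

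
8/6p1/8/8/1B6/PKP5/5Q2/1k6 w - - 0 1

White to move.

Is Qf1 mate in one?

yes

After Qf1: black king on b1; in check: yes, from the white queen on f1.
King squares — a1: attacked by Qf1; c1: attacked by Qf1; a2: attacked by Kb3; b2: attacked by Kb3; c2: attacked by Kb3.
Black has no legal moves → checkmate.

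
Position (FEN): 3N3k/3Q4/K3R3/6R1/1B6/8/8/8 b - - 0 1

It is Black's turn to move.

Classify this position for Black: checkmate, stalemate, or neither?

Black to move; black king on h8.
In check: no.
King squares — g7: attacked by Rg5; h7: attacked by Qd7; g8: attacked by Rg5.
Legal moves for Black: none.
Not in check and no legal moves → stalemate.

stalemate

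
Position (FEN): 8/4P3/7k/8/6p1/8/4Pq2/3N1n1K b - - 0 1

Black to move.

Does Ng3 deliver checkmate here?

yes

After Ng3: white king on h1; in check: yes, from the black knight on g3.
King squares — g1: attacked by Qf2; g2: attacked by Qf2; h2: attacked by Qf2.
White has no legal moves → checkmate.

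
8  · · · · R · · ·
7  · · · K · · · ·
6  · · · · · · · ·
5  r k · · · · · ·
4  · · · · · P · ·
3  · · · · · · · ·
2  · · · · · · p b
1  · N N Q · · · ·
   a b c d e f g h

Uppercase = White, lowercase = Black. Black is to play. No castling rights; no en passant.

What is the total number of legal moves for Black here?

19

Black to move; king on b5.
In check: no.
Legal moves: Kb6, Ka6, Kc5, Kc4, Kb4, Ra8, Ra7+, Ra6, Ra4, Ra3, Ra2, Ra1, Bxf4, Bg3, Bg1, g1=Q, g1=R, g1=B, g1=N.
Count: 19.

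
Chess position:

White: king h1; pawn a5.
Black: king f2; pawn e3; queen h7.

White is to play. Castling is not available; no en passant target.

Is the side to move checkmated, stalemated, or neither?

White to move; white king on h1.
In check: yes, from the black queen on h7.
King squares — g1: attacked by Kf2; g2: attacked by Kf2; h2: attacked by Qh7.
Legal moves for White: none.
In check with no legal moves → checkmate.

checkmate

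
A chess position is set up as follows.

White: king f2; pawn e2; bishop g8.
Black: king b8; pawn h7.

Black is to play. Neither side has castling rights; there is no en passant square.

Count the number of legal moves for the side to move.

Black to move; king on b8.
In check: no.
Legal moves: Kc8, Ka8, Kc7, Kb7, Ka7, h6, h5.
Count: 7.

7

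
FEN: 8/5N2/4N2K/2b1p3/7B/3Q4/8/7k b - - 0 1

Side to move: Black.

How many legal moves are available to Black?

Black to move; king on h1.
In check: no.
Legal moves: Bf8+, Be7, Ba7, Bd6, Bb6, Bd4, Bb4, Be3+, Ba3, Bf2, Bg1, Kh2, Kg2, Kg1, e4.
Count: 15.

15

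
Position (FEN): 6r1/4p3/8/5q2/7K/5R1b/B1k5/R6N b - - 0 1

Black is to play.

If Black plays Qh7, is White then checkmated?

yes

After Qh7: white king on h4; in check: yes, from the black queen on h7.
King squares — g3: attacked by Rg8; h3: attacked by Qh7; g4: attacked by Bh3; g5: attacked by Rg8; h5: attacked by Qh7.
White has no legal moves → checkmate.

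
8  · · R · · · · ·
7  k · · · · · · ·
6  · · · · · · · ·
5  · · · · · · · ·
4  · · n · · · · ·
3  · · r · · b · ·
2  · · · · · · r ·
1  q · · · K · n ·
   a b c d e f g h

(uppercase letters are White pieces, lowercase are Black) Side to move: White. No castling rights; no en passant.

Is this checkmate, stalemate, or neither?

White to move; white king on e1.
In check: yes, from the black queen on a1.
King squares — d1: attacked by Qa1; f1: attacked by Qa1; d2: attacked by Rg2; e2: attacked by Ng1; f2: attacked by Rg2.
Legal moves for White: none.
In check with no legal moves → checkmate.

checkmate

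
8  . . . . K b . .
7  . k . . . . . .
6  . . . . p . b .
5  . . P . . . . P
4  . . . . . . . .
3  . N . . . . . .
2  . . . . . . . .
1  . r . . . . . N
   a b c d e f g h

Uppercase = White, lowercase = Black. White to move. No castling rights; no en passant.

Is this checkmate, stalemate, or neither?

White to move; white king on e8.
In check: yes, from the black bishop on g6.
King squares — d7: available; e7: attacked by Bf8; f7: attacked by Bg6; d8: available; f8: available.
Legal moves for White: Kxf8, Kd8, Kd7, hxg6.
White is in check but has 4 legal moves → neither.

neither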